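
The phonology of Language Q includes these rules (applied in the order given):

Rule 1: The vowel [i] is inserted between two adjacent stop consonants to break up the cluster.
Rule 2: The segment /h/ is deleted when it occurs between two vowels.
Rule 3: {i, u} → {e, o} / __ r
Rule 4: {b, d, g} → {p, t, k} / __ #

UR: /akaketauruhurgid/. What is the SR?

Rule 1 (stop-cluster i-epenthesis): no segment meets the environment; /akaketauruhurgid/ is unchanged.
Rule 2 (intervocalic h-deletion): /h/ occurs between vowels /u/ and /u/, so it deletes. /akaketauruhurgid/ → akaketauruurgid.
Rule 3 (pre-rhotic lowering): /u/ is a high vowel immediately before /r/, so it lowers to [o]. /u/ is a high vowel immediately before /r/, so it lowers to [o]. /akaketauruurgid/ → akaketaoruorgid.
Rule 4 (final devoicing): /d/ is a voiced stop in word-final position, so it devoices to [t]. /akaketaoruorgid/ → akaketaoruorgit.

akaketaoruorgit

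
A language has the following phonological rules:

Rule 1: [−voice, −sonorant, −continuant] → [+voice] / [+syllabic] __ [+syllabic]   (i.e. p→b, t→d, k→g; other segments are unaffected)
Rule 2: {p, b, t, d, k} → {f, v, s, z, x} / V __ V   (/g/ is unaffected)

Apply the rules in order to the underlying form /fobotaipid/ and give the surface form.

fovozaivid

Rule 1 (intervocalic voicing): /t/ is a voiceless stop between vowels /o/ and /a/, so it voices to [d]. /p/ is a voiceless stop between vowels /i/ and /i/, so it voices to [b]. /fobotaipid/ → fobodaibid.
Rule 2 (intervocalic spirantization): /b/ is a stop between vowels /o/ and /o/, so it spirantizes to the fricative [v]. /d/ is a stop between vowels /o/ and /a/, so it spirantizes to the fricative [z]. /b/ is a stop between vowels /i/ and /i/, so it spirantizes to the fricative [v]. /fobodaibid/ → fovozaivid.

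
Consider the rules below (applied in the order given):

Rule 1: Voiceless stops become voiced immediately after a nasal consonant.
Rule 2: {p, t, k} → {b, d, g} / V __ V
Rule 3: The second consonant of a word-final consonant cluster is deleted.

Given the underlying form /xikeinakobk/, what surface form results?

Rule 1 (post-nasal voicing): no segment meets the environment; /xikeinakobk/ is unchanged.
Rule 2 (intervocalic voicing): /k/ is a voiceless stop between vowels /i/ and /e/, so it voices to [g]. /k/ is a voiceless stop between vowels /a/ and /o/, so it voices to [g]. /xikeinakobk/ → xigeinagobk.
Rule 3 (final cluster simplification): /k/ is the second consonant of a word-final cluster /bk/, so it deletes. /xigeinagobk/ → xigeinagob.

xigeinagob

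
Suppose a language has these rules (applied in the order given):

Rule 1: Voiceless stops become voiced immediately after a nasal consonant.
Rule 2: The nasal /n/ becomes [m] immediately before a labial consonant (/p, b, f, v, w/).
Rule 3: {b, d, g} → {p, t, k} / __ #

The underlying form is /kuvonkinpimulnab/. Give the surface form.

Rule 1 (post-nasal voicing): /k/ is a voiceless stop immediately after the nasal /n/, so it voices to [g]. /p/ is a voiceless stop immediately after the nasal /n/, so it voices to [b]. /kuvonkinpimulnab/ → kuvonginbimulnab.
Rule 2 (nasal place assimilation): /n/ precedes the labial consonant /b/, so it assimilates in place to [m]. /kuvonginbimulnab/ → kuvongimbimulnab.
Rule 3 (final devoicing): /b/ is a voiced stop in word-final position, so it devoices to [p]. /kuvongimbimulnab/ → kuvongimbimulnap.

kuvongimbimulnap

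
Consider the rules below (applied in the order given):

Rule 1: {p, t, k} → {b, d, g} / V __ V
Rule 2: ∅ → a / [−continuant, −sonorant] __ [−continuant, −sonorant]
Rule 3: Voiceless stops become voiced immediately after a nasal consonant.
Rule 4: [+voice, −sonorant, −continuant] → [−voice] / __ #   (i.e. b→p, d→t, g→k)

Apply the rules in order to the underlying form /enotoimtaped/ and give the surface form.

enodoimdabet

Rule 1 (intervocalic voicing): /t/ is a voiceless stop between vowels /o/ and /o/, so it voices to [d]. /p/ is a voiceless stop between vowels /a/ and /e/, so it voices to [b]. /enotoimtaped/ → enodoimtabed.
Rule 2 (stop-cluster a-epenthesis): no segment meets the environment; /enodoimtabed/ is unchanged.
Rule 3 (post-nasal voicing): /t/ is a voiceless stop immediately after the nasal /m/, so it voices to [d]. /enodoimtabed/ → enodoimdabed.
Rule 4 (final devoicing): /d/ is a voiced stop in word-final position, so it devoices to [t]. /enodoimdabed/ → enodoimdabet.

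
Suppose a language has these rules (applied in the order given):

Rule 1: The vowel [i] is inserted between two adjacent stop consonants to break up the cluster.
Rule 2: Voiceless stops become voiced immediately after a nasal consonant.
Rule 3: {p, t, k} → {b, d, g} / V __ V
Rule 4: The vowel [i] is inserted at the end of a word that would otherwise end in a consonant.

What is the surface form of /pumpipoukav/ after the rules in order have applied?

pumbibougavi

Rule 1 (stop-cluster i-epenthesis): no segment meets the environment; /pumpipoukav/ is unchanged.
Rule 2 (post-nasal voicing): /p/ is a voiceless stop immediately after the nasal /m/, so it voices to [b]. /pumpipoukav/ → pumbipoukav.
Rule 3 (intervocalic voicing): /p/ is a voiceless stop between vowels /i/ and /o/, so it voices to [b]. /k/ is a voiceless stop between vowels /u/ and /a/, so it voices to [g]. /pumbipoukav/ → pumbibougav.
Rule 4 (final i-epenthesis): the form ends in the consonant /v/, so [i] is inserted word-finally. /pumbibougav/ → pumbibougavi.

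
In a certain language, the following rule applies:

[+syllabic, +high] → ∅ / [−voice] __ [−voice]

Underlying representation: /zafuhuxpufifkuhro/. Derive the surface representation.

/u/ is a high vowel flanked by voiceless consonants /f/ and /h/, so it deletes.
/u/ is a high vowel flanked by voiceless consonants /h/ and /x/, so it deletes.
/u/ is a high vowel flanked by voiceless consonants /p/ and /f/, so it deletes.
/i/ is a high vowel flanked by voiceless consonants /f/ and /f/, so it deletes.
/u/ is a high vowel flanked by voiceless consonants /k/ and /h/, so it deletes.
Surface form: [zafhxpffkhro].

zafhxpffkhro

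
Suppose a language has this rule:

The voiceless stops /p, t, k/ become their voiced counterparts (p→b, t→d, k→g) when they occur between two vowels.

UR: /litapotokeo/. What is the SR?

/t/ is a voiceless stop between vowels /i/ and /a/, so it voices to [d].
/p/ is a voiceless stop between vowels /a/ and /o/, so it voices to [b].
/t/ is a voiceless stop between vowels /o/ and /o/, so it voices to [d].
/k/ is a voiceless stop between vowels /o/ and /e/, so it voices to [g].
Surface form: [lidabodogeo].

lidabodogeo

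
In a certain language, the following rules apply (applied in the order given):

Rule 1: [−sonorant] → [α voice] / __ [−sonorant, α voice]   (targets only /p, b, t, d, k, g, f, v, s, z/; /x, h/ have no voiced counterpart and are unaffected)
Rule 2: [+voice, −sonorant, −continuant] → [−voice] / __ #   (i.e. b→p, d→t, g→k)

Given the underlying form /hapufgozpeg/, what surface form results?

hapuvgospek

Rule 1 (regressive voicing assimilation): /f/ precedes the voiced obstruent /g/, so it voices to [v] by assimilation. /z/ precedes the voiceless obstruent /p/, so it devoices to [s] by assimilation. /hapufgozpeg/ → hapuvgospeg.
Rule 2 (final devoicing): /g/ is a voiced stop in word-final position, so it devoices to [k]. /hapuvgospeg/ → hapuvgospek.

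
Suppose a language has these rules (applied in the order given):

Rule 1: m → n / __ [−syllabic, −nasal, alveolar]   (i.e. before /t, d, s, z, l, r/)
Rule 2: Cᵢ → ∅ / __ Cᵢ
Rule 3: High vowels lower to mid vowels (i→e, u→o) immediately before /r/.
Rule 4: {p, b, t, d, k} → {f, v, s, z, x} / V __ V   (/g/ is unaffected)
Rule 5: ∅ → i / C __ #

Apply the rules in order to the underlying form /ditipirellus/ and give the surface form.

disiferelusi

Rule 1 (nasal place assimilation): no segment meets the environment; /ditipirellus/ is unchanged.
Rule 2 (degemination): /ll/ is a geminate; the first /l/ deletes. /ditipirellus/ → ditipirelus.
Rule 3 (pre-rhotic lowering): /i/ is a high vowel immediately before /r/, so it lowers to [e]. /ditipirelus/ → ditiperelus.
Rule 4 (intervocalic spirantization): /t/ is a stop between vowels /i/ and /i/, so it spirantizes to the fricative [s]. /p/ is a stop between vowels /i/ and /e/, so it spirantizes to the fricative [f]. /ditiperelus/ → disiferelus.
Rule 5 (final i-epenthesis): the form ends in the consonant /s/, so [i] is inserted word-finally. /disiferelus/ → disiferelusi.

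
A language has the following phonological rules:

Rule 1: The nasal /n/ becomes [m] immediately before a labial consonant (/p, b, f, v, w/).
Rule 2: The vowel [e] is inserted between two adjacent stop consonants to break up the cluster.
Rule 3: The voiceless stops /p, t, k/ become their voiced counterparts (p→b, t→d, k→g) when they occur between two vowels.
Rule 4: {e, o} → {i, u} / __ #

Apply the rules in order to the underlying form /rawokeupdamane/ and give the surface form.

rawogeubedamani

Rule 1 (nasal place assimilation): no segment meets the environment; /rawokeupdamane/ is unchanged.
Rule 2 (stop-cluster e-epenthesis): /p/ and /d/ form a stop–stop cluster, so [e] is inserted between them. /rawokeupdamane/ → rawokeupedamane.
Rule 3 (intervocalic voicing): /k/ is a voiceless stop between vowels /o/ and /e/, so it voices to [g]. /p/ is a voiceless stop between vowels /u/ and /e/, so it voices to [b]. /rawokeupedamane/ → rawogeubedamane.
Rule 4 (final vowel raising): /e/ is a mid vowel in word-final position, so it raises to [i]. /rawogeubedamane/ → rawogeubedamani.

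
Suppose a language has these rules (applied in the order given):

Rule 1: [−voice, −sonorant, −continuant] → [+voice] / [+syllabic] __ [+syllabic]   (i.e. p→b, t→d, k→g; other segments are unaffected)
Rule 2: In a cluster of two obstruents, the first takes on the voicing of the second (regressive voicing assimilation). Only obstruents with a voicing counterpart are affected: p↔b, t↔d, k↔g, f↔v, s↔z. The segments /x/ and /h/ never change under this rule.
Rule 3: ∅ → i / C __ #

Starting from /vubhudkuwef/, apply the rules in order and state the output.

vuphutkuwefi

Rule 1 (intervocalic voicing): no segment meets the environment; /vubhudkuwef/ is unchanged.
Rule 2 (regressive voicing assimilation): /b/ precedes the voiceless obstruent /h/, so it devoices to [p] by assimilation. /d/ precedes the voiceless obstruent /k/, so it devoices to [t] by assimilation. /vubhudkuwef/ → vuphutkuwef.
Rule 3 (final i-epenthesis): the form ends in the consonant /f/, so [i] is inserted word-finally. /vuphutkuwef/ → vuphutkuwefi.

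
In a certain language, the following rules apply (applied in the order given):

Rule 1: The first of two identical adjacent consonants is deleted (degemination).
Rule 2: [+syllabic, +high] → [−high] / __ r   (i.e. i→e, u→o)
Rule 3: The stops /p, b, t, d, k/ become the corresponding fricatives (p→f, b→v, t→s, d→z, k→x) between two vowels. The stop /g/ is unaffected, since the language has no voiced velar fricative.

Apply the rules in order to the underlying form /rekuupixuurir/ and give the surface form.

rexuufixuorer

Rule 1 (degemination): no segment meets the environment; /rekuupixuurir/ is unchanged.
Rule 2 (pre-rhotic lowering): /u/ is a high vowel immediately before /r/, so it lowers to [o]. /i/ is a high vowel immediately before /r/, so it lowers to [e]. /rekuupixuurir/ → rekuupixuorer.
Rule 3 (intervocalic spirantization): /k/ is a stop between vowels /e/ and /u/, so it spirantizes to the fricative [x]. /p/ is a stop between vowels /u/ and /i/, so it spirantizes to the fricative [f]. /rekuupixuorer/ → rexuufixuorer.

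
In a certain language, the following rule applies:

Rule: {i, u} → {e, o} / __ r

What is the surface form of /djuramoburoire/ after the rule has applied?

/u/ is a high vowel immediately before /r/, so it lowers to [o].
/u/ is a high vowel immediately before /r/, so it lowers to [o].
/i/ is a high vowel immediately before /r/, so it lowers to [e].
Surface form: [djoramoboroere].

djoramoboroere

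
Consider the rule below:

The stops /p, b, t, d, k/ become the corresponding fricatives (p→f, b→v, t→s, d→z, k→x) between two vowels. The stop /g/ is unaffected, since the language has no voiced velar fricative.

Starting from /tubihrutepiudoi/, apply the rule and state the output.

Scanning /tubihrutepiudoi/: /t/ at position 1 is not in the conditioning environment; /b/ is a stop between vowels /u/ and /i/, so it spirantizes to the fricative [v]; /t/ is a stop between vowels /u/ and /e/, so it spirantizes to the fricative [s]; /p/ is a stop between vowels /e/ and /i/, so it spirantizes to the fricative [f]; /d/ is a stop between vowels /u/ and /o/, so it spirantizes to the fricative [z].
Result: [tuvihrusefiuzoi].

tuvihrusefiuzoi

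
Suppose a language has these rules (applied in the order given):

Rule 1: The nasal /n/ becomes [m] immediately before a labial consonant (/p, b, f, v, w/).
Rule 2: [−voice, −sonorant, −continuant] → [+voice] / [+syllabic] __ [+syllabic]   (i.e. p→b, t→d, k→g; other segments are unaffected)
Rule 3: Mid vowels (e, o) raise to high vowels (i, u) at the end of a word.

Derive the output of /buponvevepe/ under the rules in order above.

bubomvevebi

Rule 1 (nasal place assimilation): /n/ precedes the labial consonant /v/, so it assimilates in place to [m]. /buponvevepe/ → bupomvevepe.
Rule 2 (intervocalic voicing): /p/ is a voiceless stop between vowels /u/ and /o/, so it voices to [b]. /p/ is a voiceless stop between vowels /e/ and /e/, so it voices to [b]. /bupomvevepe/ → bubomvevebe.
Rule 3 (final vowel raising): /e/ is a mid vowel in word-final position, so it raises to [i]. /bubomvevebe/ → bubomvevebi.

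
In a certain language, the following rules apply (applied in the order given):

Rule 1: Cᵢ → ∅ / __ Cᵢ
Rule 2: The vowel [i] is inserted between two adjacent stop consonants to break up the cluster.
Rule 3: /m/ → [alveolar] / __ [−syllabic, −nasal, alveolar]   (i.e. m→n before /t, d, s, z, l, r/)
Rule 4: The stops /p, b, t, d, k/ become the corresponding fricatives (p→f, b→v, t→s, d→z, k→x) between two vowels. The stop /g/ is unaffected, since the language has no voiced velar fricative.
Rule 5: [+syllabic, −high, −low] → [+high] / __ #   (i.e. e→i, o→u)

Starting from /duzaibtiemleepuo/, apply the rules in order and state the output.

duzaivisienleefuu

Rule 1 (degemination): no segment meets the environment; /duzaibtiemleepuo/ is unchanged.
Rule 2 (stop-cluster i-epenthesis): /b/ and /t/ form a stop–stop cluster, so [i] is inserted between them. /duzaibtiemleepuo/ → duzaibitiemleepuo.
Rule 3 (nasal place assimilation): /m/ precedes the alveolar consonant /l/, so it assimilates in place to [n]. /duzaibitiemleepuo/ → duzaibitienleepuo.
Rule 4 (intervocalic spirantization): /b/ is a stop between vowels /i/ and /i/, so it spirantizes to the fricative [v]. /t/ is a stop between vowels /i/ and /i/, so it spirantizes to the fricative [s]. /p/ is a stop between vowels /e/ and /u/, so it spirantizes to the fricative [f]. /duzaibitienleepuo/ → duzaivisienleefuo.
Rule 5 (final vowel raising): /o/ is a mid vowel in word-final position, so it raises to [u]. /duzaivisienleefuo/ → duzaivisienleefuu.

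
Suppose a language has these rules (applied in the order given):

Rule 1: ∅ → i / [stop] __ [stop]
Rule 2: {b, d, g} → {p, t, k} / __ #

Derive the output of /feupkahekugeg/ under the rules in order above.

Rule 1 (stop-cluster i-epenthesis): /p/ and /k/ form a stop–stop cluster, so [i] is inserted between them. /feupkahekugeg/ → feupikahekugeg.
Rule 2 (final devoicing): /g/ is a voiced stop in word-final position, so it devoices to [k]. /feupikahekugeg/ → feupikahekugek.

feupikahekugek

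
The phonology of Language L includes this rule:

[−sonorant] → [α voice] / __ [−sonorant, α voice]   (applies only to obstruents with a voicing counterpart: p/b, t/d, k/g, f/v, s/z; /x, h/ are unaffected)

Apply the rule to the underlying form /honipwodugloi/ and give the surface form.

honipwodugloi

No segment of /honipwodugloi/ meets the structural description of the rule, so the form surfaces unchanged.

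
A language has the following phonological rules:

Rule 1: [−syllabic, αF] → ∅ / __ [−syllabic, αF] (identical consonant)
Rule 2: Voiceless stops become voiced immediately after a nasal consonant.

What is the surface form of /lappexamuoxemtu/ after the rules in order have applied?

lapexamuoxemdu

Rule 1 (degemination): /pp/ is a geminate; the first /p/ deletes. /lappexamuoxemtu/ → lapexamuoxemtu.
Rule 2 (post-nasal voicing): /t/ is a voiceless stop immediately after the nasal /m/, so it voices to [d]. /lapexamuoxemtu/ → lapexamuoxemdu.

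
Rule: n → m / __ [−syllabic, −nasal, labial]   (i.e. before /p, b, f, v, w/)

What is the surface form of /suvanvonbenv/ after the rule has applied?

/n/ precedes the labial consonant /v/, so it assimilates in place to [m].
/n/ precedes the labial consonant /b/, so it assimilates in place to [m].
/n/ precedes the labial consonant /v/, so it assimilates in place to [m].
Surface form: [suvamvombemv].

suvamvombemv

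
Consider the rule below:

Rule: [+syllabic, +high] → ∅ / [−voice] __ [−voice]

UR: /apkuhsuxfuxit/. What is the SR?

/u/ is a high vowel flanked by voiceless consonants /k/ and /h/, so it deletes.
/u/ is a high vowel flanked by voiceless consonants /s/ and /x/, so it deletes.
/u/ is a high vowel flanked by voiceless consonants /f/ and /x/, so it deletes.
/i/ is a high vowel flanked by voiceless consonants /x/ and /t/, so it deletes.
Surface form: [apkhsxfxt].

apkhsxfxt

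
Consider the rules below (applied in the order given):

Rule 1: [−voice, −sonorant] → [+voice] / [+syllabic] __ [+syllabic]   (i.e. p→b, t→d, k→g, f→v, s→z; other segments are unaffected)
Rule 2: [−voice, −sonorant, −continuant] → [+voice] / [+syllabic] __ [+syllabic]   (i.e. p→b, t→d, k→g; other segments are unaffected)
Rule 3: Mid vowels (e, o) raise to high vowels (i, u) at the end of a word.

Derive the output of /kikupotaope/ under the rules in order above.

Rule 1 (intervocalic voicing): /k/ is a voiceless obstruent between vowels /i/ and /u/, so it voices to [g]. /p/ is a voiceless obstruent between vowels /u/ and /o/, so it voices to [b]. /t/ is a voiceless obstruent between vowels /o/ and /a/, so it voices to [d]. /p/ is a voiceless obstruent between vowels /o/ and /e/, so it voices to [b]. /kikupotaope/ → kigubodaobe.
Rule 2 (intervocalic voicing): no segment meets the environment; /kigubodaobe/ is unchanged.
Rule 3 (final vowel raising): /e/ is a mid vowel in word-final position, so it raises to [i]. /kigubodaobe/ → kigubodaobi.

kigubodaobi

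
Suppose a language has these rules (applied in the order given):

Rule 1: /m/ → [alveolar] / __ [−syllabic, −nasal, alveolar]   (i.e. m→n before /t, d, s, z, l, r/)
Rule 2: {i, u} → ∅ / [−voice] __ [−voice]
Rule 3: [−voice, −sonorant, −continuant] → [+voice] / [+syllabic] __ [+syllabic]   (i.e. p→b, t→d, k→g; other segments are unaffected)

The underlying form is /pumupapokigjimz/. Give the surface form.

Rule 1 (nasal place assimilation): /m/ precedes the alveolar consonant /z/, so it assimilates in place to [n]. /pumupapokigjimz/ → pumupapokigjinz.
Rule 2 (high vowel syncope): no segment meets the environment; /pumupapokigjinz/ is unchanged.
Rule 3 (intervocalic voicing): /p/ is a voiceless stop between vowels /u/ and /a/, so it voices to [b]. /p/ is a voiceless stop between vowels /a/ and /o/, so it voices to [b]. /k/ is a voiceless stop between vowels /o/ and /i/, so it voices to [g]. /pumupapokigjinz/ → pumubabogigjinz.

pumubabogigjinz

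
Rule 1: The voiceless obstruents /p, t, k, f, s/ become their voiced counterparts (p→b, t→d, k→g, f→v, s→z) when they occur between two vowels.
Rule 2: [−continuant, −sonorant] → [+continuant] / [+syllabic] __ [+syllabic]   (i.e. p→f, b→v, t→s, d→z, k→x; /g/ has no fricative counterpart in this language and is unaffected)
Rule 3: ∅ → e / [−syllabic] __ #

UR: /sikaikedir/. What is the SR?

sigaigezire

Rule 1 (intervocalic voicing): /k/ is a voiceless obstruent between vowels /i/ and /a/, so it voices to [g]. /k/ is a voiceless obstruent between vowels /i/ and /e/, so it voices to [g]. /sikaikedir/ → sigaigedir.
Rule 2 (intervocalic spirantization): /d/ is a stop between vowels /e/ and /i/, so it spirantizes to the fricative [z]. /sigaigedir/ → sigaigezir.
Rule 3 (final e-epenthesis): the form ends in the consonant /r/, so [e] is inserted word-finally. /sigaigezir/ → sigaigezire.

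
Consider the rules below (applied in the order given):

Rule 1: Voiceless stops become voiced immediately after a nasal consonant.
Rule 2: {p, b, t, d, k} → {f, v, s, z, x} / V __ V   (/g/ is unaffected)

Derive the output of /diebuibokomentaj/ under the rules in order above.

dievuivoxomendaj

Rule 1 (post-nasal voicing): /t/ is a voiceless stop immediately after the nasal /n/, so it voices to [d]. /diebuibokomentaj/ → diebuibokomendaj.
Rule 2 (intervocalic spirantization): /b/ is a stop between vowels /e/ and /u/, so it spirantizes to the fricative [v]. /b/ is a stop between vowels /i/ and /o/, so it spirantizes to the fricative [v]. /k/ is a stop between vowels /o/ and /o/, so it spirantizes to the fricative [x]. /diebuibokomendaj/ → dievuivoxomendaj.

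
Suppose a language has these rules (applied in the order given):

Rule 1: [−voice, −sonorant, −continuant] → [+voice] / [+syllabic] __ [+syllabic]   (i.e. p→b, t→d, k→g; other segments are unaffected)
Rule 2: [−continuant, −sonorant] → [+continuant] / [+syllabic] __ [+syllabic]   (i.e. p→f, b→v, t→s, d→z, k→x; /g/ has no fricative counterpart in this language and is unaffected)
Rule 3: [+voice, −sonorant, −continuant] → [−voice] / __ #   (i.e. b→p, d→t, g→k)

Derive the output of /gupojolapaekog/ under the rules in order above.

Rule 1 (intervocalic voicing): /p/ is a voiceless stop between vowels /u/ and /o/, so it voices to [b]. /p/ is a voiceless stop between vowels /a/ and /a/, so it voices to [b]. /k/ is a voiceless stop between vowels /e/ and /o/, so it voices to [g]. /gupojolapaekog/ → gubojolabaegog.
Rule 2 (intervocalic spirantization): /b/ is a stop between vowels /u/ and /o/, so it spirantizes to the fricative [v]. /b/ is a stop between vowels /a/ and /a/, so it spirantizes to the fricative [v]. /gubojolabaegog/ → guvojolavaegog.
Rule 3 (final devoicing): /g/ is a voiced stop in word-final position, so it devoices to [k]. /guvojolavaegog/ → guvojolavaegok.

guvojolavaegok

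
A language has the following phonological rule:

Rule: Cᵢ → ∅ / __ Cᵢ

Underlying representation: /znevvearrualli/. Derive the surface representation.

znevearuali

/vv/ is a geminate; the first /v/ deletes.
/rr/ is a geminate; the first /r/ deletes.
/ll/ is a geminate; the first /l/ deletes.
The other instances of /z/, /n/, /v/, /r/, /l/ do not occur in the required environment and remain unchanged.
Surface form: [znevearuali].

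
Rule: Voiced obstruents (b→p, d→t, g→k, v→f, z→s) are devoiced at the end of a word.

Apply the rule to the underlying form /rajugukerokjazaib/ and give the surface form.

rajugukerokjazaip

Scanning /rajugukerokjazaib/: /g/ at position 5 is not in the conditioning environment; /z/ at position 14 is not in the conditioning environment; /b/ is a voiced obstruent in word-final position, so it devoices to [p].
Result: [rajugukerokjazaip].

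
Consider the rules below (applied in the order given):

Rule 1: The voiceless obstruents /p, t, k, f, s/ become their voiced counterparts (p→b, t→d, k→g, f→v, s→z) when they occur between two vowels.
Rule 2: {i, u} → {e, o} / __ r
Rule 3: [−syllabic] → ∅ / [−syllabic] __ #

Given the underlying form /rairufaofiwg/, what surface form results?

Rule 1 (intervocalic voicing): /f/ is a voiceless obstruent between vowels /u/ and /a/, so it voices to [v]. /f/ is a voiceless obstruent between vowels /o/ and /i/, so it voices to [v]. /rairufaofiwg/ → rairuvaoviwg.
Rule 2 (pre-rhotic lowering): /i/ is a high vowel immediately before /r/, so it lowers to [e]. /rairuvaoviwg/ → raeruvaoviwg.
Rule 3 (final cluster simplification): /g/ is the second consonant of a word-final cluster /wg/, so it deletes. /raeruvaoviwg/ → raeruvaoviw.

raeruvaoviw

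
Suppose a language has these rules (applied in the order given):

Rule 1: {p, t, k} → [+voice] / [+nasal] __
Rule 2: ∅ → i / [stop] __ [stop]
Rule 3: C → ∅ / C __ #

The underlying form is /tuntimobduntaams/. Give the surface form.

Rule 1 (post-nasal voicing): /t/ is a voiceless stop immediately after the nasal /n/, so it voices to [d]. /t/ is a voiceless stop immediately after the nasal /n/, so it voices to [d]. /tuntimobduntaams/ → tundimobdundaams.
Rule 2 (stop-cluster i-epenthesis): /b/ and /d/ form a stop–stop cluster, so [i] is inserted between them. /tundimobdundaams/ → tundimobidundaams.
Rule 3 (final cluster simplification): /s/ is the second consonant of a word-final cluster /ms/, so it deletes. /tundimobidundaams/ → tundimobidundaam.

tundimobidundaam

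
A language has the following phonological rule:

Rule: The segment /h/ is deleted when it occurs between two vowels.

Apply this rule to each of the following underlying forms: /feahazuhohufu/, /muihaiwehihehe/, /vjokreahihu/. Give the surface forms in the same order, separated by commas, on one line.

/feahazuhohufu/: /h/ occurs between vowels /a/ and /a/, so it deletes. /h/ occurs between vowels /u/ and /o/, so it deletes. /h/ occurs between vowels /o/ and /u/, so it deletes. → [feaazuoufu].
/muihaiwehihehe/: /h/ occurs between vowels /i/ and /a/, so it deletes. /h/ occurs between vowels /e/ and /i/, so it deletes. /h/ occurs between vowels /i/ and /e/, so it deletes. /h/ occurs between vowels /e/ and /e/, so it deletes. → [muiaiweiee].
/vjokreahihu/: /h/ occurs between vowels /a/ and /i/, so it deletes. /h/ occurs between vowels /i/ and /u/, so it deletes. → [vjokreaiu].

feaazuoufu, muiaiweiee, vjokreaiu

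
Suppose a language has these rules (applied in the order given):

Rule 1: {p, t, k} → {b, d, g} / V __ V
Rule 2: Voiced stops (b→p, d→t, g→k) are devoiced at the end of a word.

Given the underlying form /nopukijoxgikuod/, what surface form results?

Rule 1 (intervocalic voicing): /p/ is a voiceless stop between vowels /o/ and /u/, so it voices to [b]. /k/ is a voiceless stop between vowels /u/ and /i/, so it voices to [g]. /k/ is a voiceless stop between vowels /i/ and /u/, so it voices to [g]. /nopukijoxgikuod/ → nobugijoxgiguod.
Rule 2 (final devoicing): /d/ is a voiced stop in word-final position, so it devoices to [t]. /nobugijoxgiguod/ → nobugijoxgiguot.

nobugijoxgiguot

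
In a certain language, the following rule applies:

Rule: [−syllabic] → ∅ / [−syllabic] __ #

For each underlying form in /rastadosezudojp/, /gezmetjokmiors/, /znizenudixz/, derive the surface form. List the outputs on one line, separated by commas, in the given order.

/rastadosezudojp/: /p/ is the second consonant of a word-final cluster /jp/, so it deletes. → [rastadosezudoj].
/gezmetjokmiors/: /s/ is the second consonant of a word-final cluster /rs/, so it deletes. → [gezmetjokmior].
/znizenudixz/: /z/ is the second consonant of a word-final cluster /xz/, so it deletes. → [znizenudix].

rastadosezudoj, gezmetjokmior, znizenudix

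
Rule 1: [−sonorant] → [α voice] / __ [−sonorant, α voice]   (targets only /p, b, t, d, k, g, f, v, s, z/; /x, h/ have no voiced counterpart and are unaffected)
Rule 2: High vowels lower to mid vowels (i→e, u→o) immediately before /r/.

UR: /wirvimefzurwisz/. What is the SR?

Rule 1 (regressive voicing assimilation): /f/ precedes the voiced obstruent /z/, so it voices to [v] by assimilation. /s/ precedes the voiced obstruent /z/, so it voices to [z] by assimilation. /wirvimefzurwisz/ → wirvimevzurwizz.
Rule 2 (pre-rhotic lowering): /i/ is a high vowel immediately before /r/, so it lowers to [e]. /u/ is a high vowel immediately before /r/, so it lowers to [o]. /wirvimevzurwizz/ → wervimevzorwizz.

wervimevzorwizz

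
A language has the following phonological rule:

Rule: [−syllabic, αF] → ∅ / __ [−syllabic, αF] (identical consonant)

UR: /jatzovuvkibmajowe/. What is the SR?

jatzovuvkibmajowe

No segment of /jatzovuvkibmajowe/ meets the structural description of the rule, so the form surfaces unchanged.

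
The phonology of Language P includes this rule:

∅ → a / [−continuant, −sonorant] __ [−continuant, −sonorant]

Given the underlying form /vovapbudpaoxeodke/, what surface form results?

vovapabudapaoxeodake

/p/ and /b/ form a stop–stop cluster, so [a] is inserted between them.
/d/ and /p/ form a stop–stop cluster, so [a] is inserted between them.
/d/ and /k/ form a stop–stop cluster, so [a] is inserted between them.
Surface form: [vovapabudapaoxeodake].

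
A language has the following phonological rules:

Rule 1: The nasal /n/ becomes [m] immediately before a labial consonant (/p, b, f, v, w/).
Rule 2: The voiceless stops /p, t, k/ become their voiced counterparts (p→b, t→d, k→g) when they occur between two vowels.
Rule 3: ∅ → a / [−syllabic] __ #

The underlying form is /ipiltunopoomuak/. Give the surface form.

Rule 1 (nasal place assimilation): no segment meets the environment; /ipiltunopoomuak/ is unchanged.
Rule 2 (intervocalic voicing): /p/ is a voiceless stop between vowels /i/ and /i/, so it voices to [b]. /p/ is a voiceless stop between vowels /o/ and /o/, so it voices to [b]. /ipiltunopoomuak/ → ibiltunoboomuak.
Rule 3 (final a-epenthesis): the form ends in the consonant /k/, so [a] is inserted word-finally. /ibiltunoboomuak/ → ibiltunoboomuaka.

ibiltunoboomuaka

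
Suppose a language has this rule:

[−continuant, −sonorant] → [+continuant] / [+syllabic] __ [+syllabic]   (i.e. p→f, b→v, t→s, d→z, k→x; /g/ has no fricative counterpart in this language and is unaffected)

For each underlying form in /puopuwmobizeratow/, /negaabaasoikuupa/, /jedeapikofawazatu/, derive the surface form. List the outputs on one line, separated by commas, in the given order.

puofuwmovizerasow, negaavaasoixuufa, jezeafixofawazasu

/puopuwmobizeratow/: /p/ is a stop between vowels /o/ and /u/, so it spirantizes to the fricative [f]. /b/ is a stop between vowels /o/ and /i/, so it spirantizes to the fricative [v]. /t/ is a stop between vowels /a/ and /o/, so it spirantizes to the fricative [s]. → [puofuwmovizerasow].
/negaabaasoikuupa/: /b/ is a stop between vowels /a/ and /a/, so it spirantizes to the fricative [v]. /k/ is a stop between vowels /i/ and /u/, so it spirantizes to the fricative [x]. /p/ is a stop between vowels /u/ and /a/, so it spirantizes to the fricative [f]. → [negaavaasoixuufa].
/jedeapikofawazatu/: /d/ is a stop between vowels /e/ and /e/, so it spirantizes to the fricative [z]. /p/ is a stop between vowels /a/ and /i/, so it spirantizes to the fricative [f]. /k/ is a stop between vowels /i/ and /o/, so it spirantizes to the fricative [x]. /t/ is a stop between vowels /a/ and /u/, so it spirantizes to the fricative [s]. → [jezeafixofawazasu].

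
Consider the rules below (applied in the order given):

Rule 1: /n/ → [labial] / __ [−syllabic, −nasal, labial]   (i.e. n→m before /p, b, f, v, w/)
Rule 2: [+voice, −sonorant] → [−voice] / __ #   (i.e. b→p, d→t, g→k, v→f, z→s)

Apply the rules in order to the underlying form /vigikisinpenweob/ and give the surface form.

vigikisimpemweop

Rule 1 (nasal place assimilation): /n/ precedes the labial consonant /p/, so it assimilates in place to [m]. /n/ precedes the labial consonant /w/, so it assimilates in place to [m]. /vigikisinpenweob/ → vigikisimpemweob.
Rule 2 (final devoicing): /b/ is a voiced obstruent in word-final position, so it devoices to [p]. /vigikisimpemweob/ → vigikisimpemweop.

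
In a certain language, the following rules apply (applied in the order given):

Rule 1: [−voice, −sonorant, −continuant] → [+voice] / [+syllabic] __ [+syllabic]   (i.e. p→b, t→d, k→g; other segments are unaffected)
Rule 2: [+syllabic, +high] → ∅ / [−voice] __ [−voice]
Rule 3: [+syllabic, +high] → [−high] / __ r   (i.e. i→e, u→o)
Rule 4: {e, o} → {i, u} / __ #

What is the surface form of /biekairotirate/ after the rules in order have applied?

Rule 1 (intervocalic voicing): /k/ is a voiceless stop between vowels /e/ and /a/, so it voices to [g]. /t/ is a voiceless stop between vowels /o/ and /i/, so it voices to [d]. /t/ is a voiceless stop between vowels /a/ and /e/, so it voices to [d]. /biekairotirate/ → biegairodirade.
Rule 2 (high vowel syncope): no segment meets the environment; /biegairodirade/ is unchanged.
Rule 3 (pre-rhotic lowering): /i/ is a high vowel immediately before /r/, so it lowers to [e]. /i/ is a high vowel immediately before /r/, so it lowers to [e]. /biegairodirade/ → biegaeroderade.
Rule 4 (final vowel raising): /e/ is a mid vowel in word-final position, so it raises to [i]. /biegaeroderade/ → biegaeroderadi.

biegaeroderadi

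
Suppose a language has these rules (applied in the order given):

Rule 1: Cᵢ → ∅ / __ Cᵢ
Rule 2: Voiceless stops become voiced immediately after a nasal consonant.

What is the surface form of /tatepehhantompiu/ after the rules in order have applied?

tatepehandombiu

Rule 1 (degemination): /hh/ is a geminate; the first /h/ deletes. /tatepehhantompiu/ → tatepehantompiu.
Rule 2 (post-nasal voicing): /t/ is a voiceless stop immediately after the nasal /n/, so it voices to [d]. /p/ is a voiceless stop immediately after the nasal /m/, so it voices to [b]. /tatepehantompiu/ → tatepehandombiu.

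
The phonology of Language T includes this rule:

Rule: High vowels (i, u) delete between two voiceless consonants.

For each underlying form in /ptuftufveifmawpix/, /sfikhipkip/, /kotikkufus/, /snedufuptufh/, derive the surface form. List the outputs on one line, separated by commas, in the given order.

ptftfveifmawpx, sfkhpkp, kotkkfs, snedufptfh

/ptuftufveifmawpix/: /u/ is a high vowel flanked by voiceless consonants /t/ and /f/, so it deletes. /u/ is a high vowel flanked by voiceless consonants /t/ and /f/, so it deletes. /i/ is a high vowel flanked by voiceless consonants /p/ and /x/, so it deletes. → [ptftfveifmawpx].
/sfikhipkip/: /i/ is a high vowel flanked by voiceless consonants /f/ and /k/, so it deletes. /i/ is a high vowel flanked by voiceless consonants /h/ and /p/, so it deletes. /i/ is a high vowel flanked by voiceless consonants /k/ and /p/, so it deletes. → [sfkhpkp].
/kotikkufus/: /i/ is a high vowel flanked by voiceless consonants /t/ and /k/, so it deletes. /u/ is a high vowel flanked by voiceless consonants /k/ and /f/, so it deletes. /u/ is a high vowel flanked by voiceless consonants /f/ and /s/, so it deletes. → [kotkkfs].
/snedufuptufh/: /u/ is a high vowel flanked by voiceless consonants /f/ and /p/, so it deletes. /u/ is a high vowel flanked by voiceless consonants /t/ and /f/, so it deletes. → [snedufptfh].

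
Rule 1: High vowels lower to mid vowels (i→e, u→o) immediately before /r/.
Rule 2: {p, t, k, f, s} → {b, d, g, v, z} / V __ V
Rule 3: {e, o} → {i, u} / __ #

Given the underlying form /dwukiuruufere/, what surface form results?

Rule 1 (pre-rhotic lowering): /u/ is a high vowel immediately before /r/, so it lowers to [o]. /dwukiuruufere/ → dwukioruufere.
Rule 2 (intervocalic voicing): /k/ is a voiceless obstruent between vowels /u/ and /i/, so it voices to [g]. /f/ is a voiceless obstruent between vowels /u/ and /e/, so it voices to [v]. /dwukioruufere/ → dwugioruuvere.
Rule 3 (final vowel raising): /e/ is a mid vowel in word-final position, so it raises to [i]. /dwugioruuvere/ → dwugioruuveri.

dwugioruuveri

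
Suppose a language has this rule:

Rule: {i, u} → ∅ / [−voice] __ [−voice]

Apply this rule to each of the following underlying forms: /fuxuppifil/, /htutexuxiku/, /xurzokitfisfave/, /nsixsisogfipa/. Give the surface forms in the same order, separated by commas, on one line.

fxppfil, httexxku, xurzoktfsfave, nsxssogfpa

/fuxuppifil/: /u/ is a high vowel flanked by voiceless consonants /f/ and /x/, so it deletes. /u/ is a high vowel flanked by voiceless consonants /x/ and /p/, so it deletes. /i/ is a high vowel flanked by voiceless consonants /p/ and /f/, so it deletes. → [fxppfil].
/htutexuxiku/: /u/ is a high vowel flanked by voiceless consonants /t/ and /t/, so it deletes. /u/ is a high vowel flanked by voiceless consonants /x/ and /x/, so it deletes. /i/ is a high vowel flanked by voiceless consonants /x/ and /k/, so it deletes. → [httexxku].
/xurzokitfisfave/: /i/ is a high vowel flanked by voiceless consonants /k/ and /t/, so it deletes. /i/ is a high vowel flanked by voiceless consonants /f/ and /s/, so it deletes. → [xurzoktfsfave].
/nsixsisogfipa/: /i/ is a high vowel flanked by voiceless consonants /s/ and /x/, so it deletes. /i/ is a high vowel flanked by voiceless consonants /s/ and /s/, so it deletes. /i/ is a high vowel flanked by voiceless consonants /f/ and /p/, so it deletes. → [nsxssogfpa].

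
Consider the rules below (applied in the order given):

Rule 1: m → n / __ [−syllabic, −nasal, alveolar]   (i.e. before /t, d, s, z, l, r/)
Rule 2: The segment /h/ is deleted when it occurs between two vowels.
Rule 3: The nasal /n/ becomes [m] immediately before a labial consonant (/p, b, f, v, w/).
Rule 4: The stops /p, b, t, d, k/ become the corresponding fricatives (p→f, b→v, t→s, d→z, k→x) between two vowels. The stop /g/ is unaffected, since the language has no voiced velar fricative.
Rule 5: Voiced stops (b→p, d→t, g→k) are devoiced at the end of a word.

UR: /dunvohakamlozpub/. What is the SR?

Rule 1 (nasal place assimilation): /m/ precedes the alveolar consonant /l/, so it assimilates in place to [n]. /dunvohakamlozpub/ → dunvohakanlozpub.
Rule 2 (intervocalic h-deletion): /h/ occurs between vowels /o/ and /a/, so it deletes. /dunvohakanlozpub/ → dunvoakanlozpub.
Rule 3 (nasal place assimilation): /n/ precedes the labial consonant /v/, so it assimilates in place to [m]. /dunvoakanlozpub/ → dumvoakanlozpub.
Rule 4 (intervocalic spirantization): /k/ is a stop between vowels /a/ and /a/, so it spirantizes to the fricative [x]. /dumvoakanlozpub/ → dumvoaxanlozpub.
Rule 5 (final devoicing): /b/ is a voiced stop in word-final position, so it devoices to [p]. /dumvoaxanlozpub/ → dumvoaxanlozpup.

dumvoaxanlozpup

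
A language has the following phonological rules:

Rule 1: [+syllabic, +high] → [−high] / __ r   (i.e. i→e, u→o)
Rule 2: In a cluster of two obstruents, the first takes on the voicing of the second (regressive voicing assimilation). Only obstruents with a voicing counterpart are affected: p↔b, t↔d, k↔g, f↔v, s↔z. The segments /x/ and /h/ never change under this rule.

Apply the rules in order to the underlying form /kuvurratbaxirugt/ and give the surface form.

Rule 1 (pre-rhotic lowering): /u/ is a high vowel immediately before /r/, so it lowers to [o]. /i/ is a high vowel immediately before /r/, so it lowers to [e]. /kuvurratbaxirugt/ → kuvorratbaxerugt.
Rule 2 (regressive voicing assimilation): /t/ precedes the voiced obstruent /b/, so it voices to [d] by assimilation. /g/ precedes the voiceless obstruent /t/, so it devoices to [k] by assimilation. /kuvorratbaxerugt/ → kuvorradbaxerukt.

kuvorradbaxerukt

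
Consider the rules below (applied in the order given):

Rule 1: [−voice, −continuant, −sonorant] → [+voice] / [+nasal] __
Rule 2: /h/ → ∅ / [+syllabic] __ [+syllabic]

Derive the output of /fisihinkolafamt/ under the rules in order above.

Rule 1 (post-nasal voicing): /k/ is a voiceless stop immediately after the nasal /n/, so it voices to [g]. /t/ is a voiceless stop immediately after the nasal /m/, so it voices to [d]. /fisihinkolafamt/ → fisihingolafamd.
Rule 2 (intervocalic h-deletion): /h/ occurs between vowels /i/ and /i/, so it deletes. /fisihingolafamd/ → fisiingolafamd.

fisiingolafamd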